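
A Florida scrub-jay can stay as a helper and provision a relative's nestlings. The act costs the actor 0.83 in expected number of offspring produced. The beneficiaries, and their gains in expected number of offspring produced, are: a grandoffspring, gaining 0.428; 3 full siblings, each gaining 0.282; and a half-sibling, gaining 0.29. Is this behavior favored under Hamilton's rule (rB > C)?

No

Hamilton's rule: the trait is favored when the sum of r·B over every recipient exceeds the actor's cost C.
r to a grandoffspring = 1/4 (two parent–offspring links: r = (1/2)^2 = 1/4).
r to a full sibling = 1/2 (full sibs share both parents — two paths of length 2: r = 2·(1/2)^2 = 1/2).
r to a half-sibling = 0.25 (half-sibs share one parent — one path of length 2: r = (1/2)^2 = 1/4).
Summing one r·B term per recipient: 1·0.25·0.428 + 3·0.5·0.282 + 1·0.25·0.29 = 0.6025.
0.6025 < 0.83: the indirect benefit is less than the cost.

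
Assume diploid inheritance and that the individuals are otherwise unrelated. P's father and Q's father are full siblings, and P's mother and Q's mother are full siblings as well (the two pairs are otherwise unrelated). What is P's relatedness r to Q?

Wright's path rule: contributions from independent ancestry routes add.
P and Q are related in two ways: first cousins through their fathers (r = 1/8) and first cousins through their mothers (r = 1/8) — i.e. double first cousins.
r = 1/8 + 1/8 = 1/4 = 0.25.

0.25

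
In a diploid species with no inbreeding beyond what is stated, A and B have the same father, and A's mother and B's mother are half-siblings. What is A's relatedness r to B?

Relatedness sums over independent paths through distinct common ancestors.
A and B are related in two ways: half-sibs through their shared father (r = 1/4) and half first cousins through their mothers (r = 1/16).
r = 1/4 + 1/16 = 5/16 = 0.3125.

0.3125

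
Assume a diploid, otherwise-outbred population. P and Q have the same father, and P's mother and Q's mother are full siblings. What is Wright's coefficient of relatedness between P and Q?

Relatedness sums over independent paths through distinct common ancestors.
P and Q are related in two ways: half-sibs through their shared father (r = 1/4) and first cousins through their mothers (r = 1/8).
r = 1/4 + 1/8 = 0.375.

0.375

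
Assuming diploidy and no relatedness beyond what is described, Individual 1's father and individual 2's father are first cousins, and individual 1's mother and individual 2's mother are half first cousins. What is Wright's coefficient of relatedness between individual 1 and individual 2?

0.046875

Independent pedigree routes through distinct common ancestors add.
Individual 1 and individual 2 are related in two ways: second cousins through their fathers (r = 1/32) and half second cousins through their mothers (r = 1/64).
r = 1/32 + 1/64 = 0.046875.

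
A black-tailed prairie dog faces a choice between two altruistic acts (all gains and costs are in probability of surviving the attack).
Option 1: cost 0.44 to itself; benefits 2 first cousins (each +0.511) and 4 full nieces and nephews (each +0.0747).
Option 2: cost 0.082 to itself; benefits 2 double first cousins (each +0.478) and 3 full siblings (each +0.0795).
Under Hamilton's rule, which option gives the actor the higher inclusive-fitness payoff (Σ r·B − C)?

Option 1: r to a first cousin = 0.125.
Option 1: r to a full niece or nephew = 0.25.
Option 1: Σ r·B − C = (2·0.125·0.511 + 4·0.25·0.0747) − 0.44 = -0.23755.
Option 2: r to a double first cousin = 0.25.
Option 2: r to a full sibling = 0.5.
Option 2: Σ r·B − C = (2·0.25·0.478 + 3·0.5·0.0795) − 0.082 = 0.27625.
Option 2 has the higher net inclusive-fitness payoff.

Option 2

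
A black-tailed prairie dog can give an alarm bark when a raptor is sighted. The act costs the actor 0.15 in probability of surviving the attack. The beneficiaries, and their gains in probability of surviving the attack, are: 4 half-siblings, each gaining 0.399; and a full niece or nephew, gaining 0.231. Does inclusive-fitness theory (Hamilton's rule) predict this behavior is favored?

Hamilton's rule: the trait is favored when the sum of r·B over every recipient exceeds the actor's cost C.
r to a half-sibling = 0.25 (half-sibs share one parent — one path of length 2: r = (1/2)^2 = 1/4).
r to a full niece or nephew = 0.25 (full aunt/uncle↔niece/nephew: two paths of length 3 through the shared grandparent pair: r = 2·(1/2)^3 = 1/4).
Summing one r·B term per recipient: 4·0.25·0.399 + 1·0.25·0.231 = 0.45675.
0.45675 > 0.15: the indirect benefit exceeds the cost.

Yes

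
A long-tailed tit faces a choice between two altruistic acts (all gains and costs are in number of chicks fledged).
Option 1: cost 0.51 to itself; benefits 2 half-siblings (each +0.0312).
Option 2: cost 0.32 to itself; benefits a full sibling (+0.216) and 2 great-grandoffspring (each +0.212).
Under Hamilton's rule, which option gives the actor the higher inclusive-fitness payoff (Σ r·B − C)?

Option 1: r to a half-sibling = 0.25.
Option 1: Σ r·B − C = (2·0.25·0.0312) − 0.51 = -0.4944.
Option 2: r to a full sibling = 0.5.
Option 2: r to a great-grandoffspring = 0.125.
Option 2: Σ r·B − C = (1·0.5·0.216 + 2·0.125·0.212) − 0.32 = -0.159.
Option 2 has the higher net inclusive-fitness payoff.

Option 2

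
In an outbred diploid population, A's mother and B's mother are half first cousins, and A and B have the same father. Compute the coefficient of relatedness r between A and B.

0.265625

Wright's path rule: contributions from independent ancestry routes add.
A and B are related in two ways: half second cousins through their mothers (r = 1/64) and half-sibs through their shared father (r = 1/4).
r = 1/64 + 1/4 = 0.265625.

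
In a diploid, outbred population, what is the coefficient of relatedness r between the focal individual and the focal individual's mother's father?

Each parent–offspring link contributes a factor of 1/2, and independent paths through distinct common ancestors add.
Two parent–offspring links: r = (1/2)^2 = 1/4.

0.25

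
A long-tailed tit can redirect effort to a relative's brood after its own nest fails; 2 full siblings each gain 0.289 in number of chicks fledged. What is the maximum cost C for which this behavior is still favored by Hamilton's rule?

r to a full sibling = 0.5 (full sibs share both parents — two paths of length 2: r = 2·(1/2)^2 = 1/2).
Hamilton's rule: n·r·B > C, so the trait is favored while C < n·r·B = 2·0.5·0.289 = 0.289.

0.289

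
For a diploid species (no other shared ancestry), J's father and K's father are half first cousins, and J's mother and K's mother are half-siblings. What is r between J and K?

0.078125

Relatedness sums over independent paths through distinct common ancestors.
J and K are related in two ways: half second cousins through their fathers (r = 1/64) and half first cousins through their mothers (r = 1/16).
r = 1/64 + 1/16 = 0.078125.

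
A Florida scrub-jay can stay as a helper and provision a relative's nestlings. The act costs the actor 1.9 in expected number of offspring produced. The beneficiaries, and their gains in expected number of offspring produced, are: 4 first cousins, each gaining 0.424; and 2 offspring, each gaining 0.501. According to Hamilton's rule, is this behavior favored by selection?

Hamilton's rule: the trait is favored when the sum of r·B over every recipient exceeds the actor's cost C.
r to a first cousin = 0.125 (first cousins share one grandparent pair — two paths of length 4: r = 2·(1/2)^4 = 1/8).
r to an offspring = 1/2 (one parent–offspring link: r = (1/2)^1 = 1/2).
Summing one r·B term per recipient: 4·0.125·0.424 + 2·0.5·0.501 = 0.713.
0.713 < 1.9: the indirect benefit is less than the cost.

No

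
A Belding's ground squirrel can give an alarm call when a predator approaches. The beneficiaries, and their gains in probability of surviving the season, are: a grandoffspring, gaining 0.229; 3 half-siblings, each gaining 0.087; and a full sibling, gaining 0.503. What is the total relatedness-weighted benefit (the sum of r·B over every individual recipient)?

0.374

r to a grandoffspring = 0.25 (two parent–offspring links: r = (1/2)^2 = 1/4).
r to a half-sibling = 0.25 (half-sibs share one parent — one path of length 2: r = (1/2)^2 = 1/4).
r to a full sibling = 1/2 (full sibs share both parents — two paths of length 2: r = 2·(1/2)^2 = 1/2).
Summing one r·B term per recipient: 1·0.25·0.229 + 3·0.25·0.087 + 1·0.5·0.503 = 0.374.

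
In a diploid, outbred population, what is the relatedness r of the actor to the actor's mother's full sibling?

0.25

Each parent–offspring link contributes a factor of 1/2, and independent paths through distinct common ancestors add.
Full aunt/uncle↔niece/nephew: two paths of length 3 through the shared grandparent pair: r = 2·(1/2)^3 = 1/4.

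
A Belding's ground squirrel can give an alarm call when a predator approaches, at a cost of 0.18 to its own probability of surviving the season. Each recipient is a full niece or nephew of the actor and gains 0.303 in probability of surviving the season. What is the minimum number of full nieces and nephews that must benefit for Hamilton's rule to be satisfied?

3

r to a full niece or nephew = 0.25 (full aunt/uncle↔niece/nephew: two paths of length 3 through the shared grandparent pair: r = 2·(1/2)^3 = 1/4).
Hamilton's rule: n·r·B > C  ⇒  n > C/(r·B) = 0.18/(0.25·0.303) = 2.376.
The smallest integer exceeding 2.376 is 3.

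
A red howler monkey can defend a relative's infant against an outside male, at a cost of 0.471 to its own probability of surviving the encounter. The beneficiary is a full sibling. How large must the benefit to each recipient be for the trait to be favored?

r to a full sibling = 1/2 (full sibs share both parents — two paths of length 2: r = 2·(1/2)^2 = 1/2).
Hamilton's rule with n recipients of equal r: n·r·B > C, so B > C/(n·r) = 0.471/(1·0.5) = 0.942.

0.942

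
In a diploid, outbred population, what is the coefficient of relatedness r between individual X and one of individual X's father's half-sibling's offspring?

0.0625

Each parent–offspring link contributes a factor of 1/2, and independent paths through distinct common ancestors add.
Half first cousins share one grandparent — one path of length 4: r = (1/2)^4 = 1/16.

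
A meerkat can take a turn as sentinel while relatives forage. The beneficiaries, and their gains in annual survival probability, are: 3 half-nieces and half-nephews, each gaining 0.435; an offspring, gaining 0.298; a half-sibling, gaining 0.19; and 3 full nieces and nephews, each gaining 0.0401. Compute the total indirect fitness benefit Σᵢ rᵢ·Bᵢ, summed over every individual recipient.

r to a half-niece or half-nephew = 0.125 (half-aunt/uncle↔niece/nephew: one path of length 3: r = (1/2)^3 = 1/8).
r to an offspring = 1/2 (one parent–offspring link: r = (1/2)^1 = 1/2).
r to a half-sibling = 1/4 (half-sibs share one parent — one path of length 2: r = (1/2)^2 = 1/4).
r to a full niece or nephew = 1/4 (full aunt/uncle↔niece/nephew: two paths of length 3 through the shared grandparent pair: r = 2·(1/2)^3 = 1/4).
Summing one r·B term per recipient: 3·0.125·0.435 + 1·0.5·0.298 + 1·0.25·0.19 + 3·0.25·0.0401 = 0.3897.

0.3897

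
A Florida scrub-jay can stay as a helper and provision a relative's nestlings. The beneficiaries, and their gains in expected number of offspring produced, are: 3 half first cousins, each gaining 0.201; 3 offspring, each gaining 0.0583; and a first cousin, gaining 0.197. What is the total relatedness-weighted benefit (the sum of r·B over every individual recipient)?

r to a half first cousin = 0.0625 (half first cousins share one grandparent — one path of length 4: r = (1/2)^4 = 1/16).
r to an offspring = 1/2 (one parent–offspring link: r = (1/2)^1 = 1/2).
r to a first cousin = 0.125 (first cousins share one grandparent pair — two paths of length 4: r = 2·(1/2)^4 = 1/8).
Summing one r·B term per recipient: 3·0.0625·0.201 + 3·0.5·0.0583 + 1·0.125·0.197 = 0.1497625.

0.1497625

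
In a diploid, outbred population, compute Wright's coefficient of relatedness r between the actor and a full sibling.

0.5

Full sibs share both parents — two paths of length 2: r = 2·(1/2)^2 = 1/2.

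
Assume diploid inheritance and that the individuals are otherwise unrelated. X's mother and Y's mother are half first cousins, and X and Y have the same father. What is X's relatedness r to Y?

0.265625

With two independent routes of shared ancestry, r is the sum of the two contributions.
X and Y are related in two ways: half second cousins through their mothers (r = 1/64) and half-sibs through their shared father (r = 1/4).
r = 1/64 + 1/4 = 17/64 = 0.265625.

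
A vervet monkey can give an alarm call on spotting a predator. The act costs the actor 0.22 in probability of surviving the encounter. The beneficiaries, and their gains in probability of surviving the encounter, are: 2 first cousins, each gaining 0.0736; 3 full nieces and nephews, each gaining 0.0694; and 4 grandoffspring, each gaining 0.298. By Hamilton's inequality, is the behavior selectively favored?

Yes

Hamilton's rule: the trait is favored when the sum of r·B over every recipient exceeds the actor's cost C.
r to a first cousin = 1/8 (first cousins share one grandparent pair — two paths of length 4: r = 2·(1/2)^4 = 1/8).
r to a full niece or nephew = 1/4 (full aunt/uncle↔niece/nephew: two paths of length 3 through the shared grandparent pair: r = 2·(1/2)^3 = 1/4).
r to a grandoffspring = 0.25 (two parent–offspring links: r = (1/2)^2 = 1/4).
Summing one r·B term per recipient: 2·0.125·0.0736 + 3·0.25·0.0694 + 4·0.25·0.298 = 0.36845.
0.36845 > 0.22: the indirect benefit exceeds the cost.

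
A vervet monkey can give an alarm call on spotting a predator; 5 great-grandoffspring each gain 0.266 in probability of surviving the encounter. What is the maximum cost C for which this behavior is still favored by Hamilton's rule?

r to a great-grandoffspring = 1/8 (three parent–offspring links: r = (1/2)^3 = 1/8).
Hamilton's rule: n·r·B > C, so the trait is favored while C < n·r·B = 5·0.125·0.266 = 0.16625.

0.16625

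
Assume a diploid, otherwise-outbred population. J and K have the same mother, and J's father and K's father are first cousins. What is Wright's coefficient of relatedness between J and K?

0.28125

Independent pedigree routes through distinct common ancestors add.
J and K are related in two ways: half-sibs through their shared mother (r = 1/4) and second cousins through their fathers (r = 1/32).
r = 1/4 + 1/32 = 0.28125.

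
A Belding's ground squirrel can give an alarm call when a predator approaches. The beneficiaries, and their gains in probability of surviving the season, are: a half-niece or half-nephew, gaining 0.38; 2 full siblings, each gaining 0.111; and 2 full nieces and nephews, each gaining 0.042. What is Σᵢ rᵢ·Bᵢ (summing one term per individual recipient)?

0.1795

r to a half-niece or half-nephew = 0.125 (half-aunt/uncle↔niece/nephew: one path of length 3: r = (1/2)^3 = 1/8).
r to a full sibling = 1/2 (full sibs share both parents — two paths of length 2: r = 2·(1/2)^2 = 1/2).
r to a full niece or nephew = 1/4 (full aunt/uncle↔niece/nephew: two paths of length 3 through the shared grandparent pair: r = 2·(1/2)^3 = 1/4).
Summing one r·B term per recipient: 1·0.125·0.38 + 2·0.5·0.111 + 2·0.25·0.042 = 0.1795.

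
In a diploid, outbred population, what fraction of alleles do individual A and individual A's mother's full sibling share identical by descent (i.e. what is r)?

0.25

Each parent–offspring link contributes a factor of 1/2, and independent paths through distinct common ancestors add.
Full aunt/uncle↔niece/nephew: two paths of length 3 through the shared grandparent pair: r = 2·(1/2)^3 = 1/4.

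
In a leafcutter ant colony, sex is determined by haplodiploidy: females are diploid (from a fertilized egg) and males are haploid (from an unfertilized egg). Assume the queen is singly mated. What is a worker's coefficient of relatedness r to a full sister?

Haplodiploid full sisters inherit their father's entire haploid genome identically (contributing 1/2) and on average half of their mother's contribution (1/2 · 1/2 = 1/4); r = 1/2 + 1/4 = 3/4.

0.75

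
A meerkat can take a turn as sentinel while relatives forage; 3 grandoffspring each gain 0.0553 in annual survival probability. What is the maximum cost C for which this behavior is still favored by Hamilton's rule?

0.041475

r to a grandoffspring = 0.25 (two parent–offspring links: r = (1/2)^2 = 1/4).
Hamilton's rule: n·r·B > C, so the trait is favored while C < n·r·B = 3·0.25·0.0553 = 0.041475.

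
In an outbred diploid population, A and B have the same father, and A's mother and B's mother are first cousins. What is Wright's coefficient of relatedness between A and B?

With two independent routes of shared ancestry, r is the sum of the two contributions.
A and B are related in two ways: half-sibs through their shared father (r = 1/4) and second cousins through their mothers (r = 1/32).
r = 1/4 + 1/32 = 0.28125.

0.28125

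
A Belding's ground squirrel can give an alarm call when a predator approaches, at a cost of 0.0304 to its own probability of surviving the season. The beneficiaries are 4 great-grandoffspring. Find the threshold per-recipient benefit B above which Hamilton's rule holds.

0.0608

r to a great-grandoffspring = 0.125 (three parent–offspring links: r = (1/2)^3 = 1/8).
Hamilton's rule with n recipients of equal r: n·r·B > C, so B > C/(n·r) = 0.0304/(4·0.125) = 0.0608.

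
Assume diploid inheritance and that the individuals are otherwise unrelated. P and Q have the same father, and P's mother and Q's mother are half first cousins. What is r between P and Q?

0.265625

With two independent routes of shared ancestry, r is the sum of the two contributions.
P and Q are related in two ways: half-sibs through their shared father (r = 1/4) and half second cousins through their mothers (r = 1/64).
r = 1/4 + 1/64 = 0.265625.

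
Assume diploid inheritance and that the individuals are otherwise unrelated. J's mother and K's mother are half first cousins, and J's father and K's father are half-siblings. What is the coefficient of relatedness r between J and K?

0.078125

Independent pedigree routes through distinct common ancestors add.
J and K are related in two ways: half second cousins through their mothers (r = 1/64) and half first cousins through their fathers (r = 1/16).
r = 1/64 + 1/16 = 0.078125.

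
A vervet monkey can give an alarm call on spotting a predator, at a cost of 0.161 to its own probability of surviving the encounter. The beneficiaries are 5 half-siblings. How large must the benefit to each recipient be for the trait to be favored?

r to a half-sibling = 1/4 (half-sibs share one parent — one path of length 2: r = (1/2)^2 = 1/4).
Hamilton's rule with n recipients of equal r: n·r·B > C, so B > C/(n·r) = 0.161/(5·0.25) = 0.1288.

0.1288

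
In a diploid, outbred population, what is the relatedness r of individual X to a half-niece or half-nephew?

Each parent–offspring link contributes a factor of 1/2, and independent paths through distinct common ancestors add.
Half-aunt/uncle↔niece/nephew: one path of length 3: r = (1/2)^3 = 1/8.

0.125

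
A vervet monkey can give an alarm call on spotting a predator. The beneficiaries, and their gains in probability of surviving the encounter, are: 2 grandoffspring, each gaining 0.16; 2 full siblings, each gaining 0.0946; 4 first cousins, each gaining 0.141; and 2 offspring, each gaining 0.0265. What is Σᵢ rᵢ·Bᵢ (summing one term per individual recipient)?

r to a grandoffspring = 0.25 (two parent–offspring links: r = (1/2)^2 = 1/4).
r to a full sibling = 0.5 (full sibs share both parents — two paths of length 2: r = 2·(1/2)^2 = 1/2).
r to a first cousin = 0.125 (first cousins share one grandparent pair — two paths of length 4: r = 2·(1/2)^4 = 1/8).
r to an offspring = 0.5 (one parent–offspring link: r = (1/2)^1 = 1/2).
Summing one r·B term per recipient: 2·0.25·0.16 + 2·0.5·0.0946 + 4·0.125·0.141 + 2·0.5·0.0265 = 0.2716.

0.2716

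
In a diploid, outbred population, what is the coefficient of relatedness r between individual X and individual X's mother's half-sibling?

Each parent–offspring link contributes a factor of 1/2, and independent paths through distinct common ancestors add.
Half-aunt/uncle↔niece/nephew: one path of length 3: r = (1/2)^3 = 1/8.

0.125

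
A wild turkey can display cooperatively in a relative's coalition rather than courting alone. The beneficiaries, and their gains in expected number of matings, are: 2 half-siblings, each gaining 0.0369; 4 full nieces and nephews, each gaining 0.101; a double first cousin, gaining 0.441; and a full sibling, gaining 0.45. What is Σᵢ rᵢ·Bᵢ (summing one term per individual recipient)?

r to a half-sibling = 1/4 (half-sibs share one parent — one path of length 2: r = (1/2)^2 = 1/4).
r to a full niece or nephew = 0.25 (full aunt/uncle↔niece/nephew: two paths of length 3 through the shared grandparent pair: r = 2·(1/2)^3 = 1/4).
r to a double first cousin = 1/4 (double first cousins share both grandparent pairs — four paths of length 4: r = 4·(1/2)^4 = 1/4).
r to a full sibling = 1/2 (full sibs share both parents — two paths of length 2: r = 2·(1/2)^2 = 1/2).
Summing one r·B term per recipient: 2·0.25·0.0369 + 4·0.25·0.101 + 1·0.25·0.441 + 1·0.5·0.45 = 0.4547.

0.4547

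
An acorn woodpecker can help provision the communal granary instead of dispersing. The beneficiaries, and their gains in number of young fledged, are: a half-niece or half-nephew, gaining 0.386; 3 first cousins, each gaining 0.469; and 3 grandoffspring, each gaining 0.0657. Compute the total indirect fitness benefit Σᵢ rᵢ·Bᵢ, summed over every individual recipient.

0.2734

r to a half-niece or half-nephew = 1/8 (half-aunt/uncle↔niece/nephew: one path of length 3: r = (1/2)^3 = 1/8).
r to a first cousin = 0.125 (first cousins share one grandparent pair — two paths of length 4: r = 2·(1/2)^4 = 1/8).
r to a grandoffspring = 1/4 (two parent–offspring links: r = (1/2)^2 = 1/4).
Summing one r·B term per recipient: 1·0.125·0.386 + 3·0.125·0.469 + 3·0.25·0.0657 = 0.2734.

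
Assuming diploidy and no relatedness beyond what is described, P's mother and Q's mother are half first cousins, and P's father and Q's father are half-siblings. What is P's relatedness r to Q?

Wright's path rule: contributions from independent ancestry routes add.
P and Q are related in two ways: half second cousins through their mothers (r = 1/64) and half first cousins through their fathers (r = 1/16).
r = 1/64 + 1/16 = 5/64 = 0.078125.

0.078125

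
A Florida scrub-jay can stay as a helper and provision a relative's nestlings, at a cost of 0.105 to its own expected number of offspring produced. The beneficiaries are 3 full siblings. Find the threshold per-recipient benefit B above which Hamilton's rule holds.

0.07

r to a full sibling = 1/2 (full sibs share both parents — two paths of length 2: r = 2·(1/2)^2 = 1/2).
Hamilton's rule with n recipients of equal r: n·r·B > C, so B > C/(n·r) = 0.105/(3·0.5) = 0.07.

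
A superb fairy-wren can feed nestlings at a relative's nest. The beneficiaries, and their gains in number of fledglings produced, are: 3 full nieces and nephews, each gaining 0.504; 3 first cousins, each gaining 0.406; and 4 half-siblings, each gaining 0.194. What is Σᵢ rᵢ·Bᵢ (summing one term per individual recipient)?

r to a full niece or nephew = 1/4 (full aunt/uncle↔niece/nephew: two paths of length 3 through the shared grandparent pair: r = 2·(1/2)^3 = 1/4).
r to a first cousin = 0.125 (first cousins share one grandparent pair — two paths of length 4: r = 2·(1/2)^4 = 1/8).
r to a half-sibling = 0.25 (half-sibs share one parent — one path of length 2: r = (1/2)^2 = 1/4).
Summing one r·B term per recipient: 3·0.25·0.504 + 3·0.125·0.406 + 4·0.25·0.194 = 0.72425.

0.72425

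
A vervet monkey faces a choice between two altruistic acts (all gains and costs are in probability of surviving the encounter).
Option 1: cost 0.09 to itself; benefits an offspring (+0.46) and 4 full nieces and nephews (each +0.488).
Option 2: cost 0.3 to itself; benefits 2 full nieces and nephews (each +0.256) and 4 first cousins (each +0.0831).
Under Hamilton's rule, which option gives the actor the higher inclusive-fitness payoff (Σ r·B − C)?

Option 1: r to an offspring = 0.5.
Option 1: r to a full niece or nephew = 0.25.
Option 1: Σ r·B − C = (1·0.5·0.46 + 4·0.25·0.488) − 0.09 = 0.628.
Option 2: r to a full niece or nephew = 0.25.
Option 2: r to a first cousin = 0.125.
Option 2: Σ r·B − C = (2·0.25·0.256 + 4·0.125·0.0831) − 0.3 = -0.13045.
Option 1 has the higher net inclusive-fitness payoff.

Option 1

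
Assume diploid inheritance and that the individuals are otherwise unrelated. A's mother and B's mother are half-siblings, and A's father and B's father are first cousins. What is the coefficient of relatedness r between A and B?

0.09375

Wright's path rule: contributions from independent ancestry routes add.
A and B are related in two ways: half first cousins through their mothers (r = 1/16) and second cousins through their fathers (r = 1/32).
r = 1/16 + 1/32 = 3/32 = 0.09375.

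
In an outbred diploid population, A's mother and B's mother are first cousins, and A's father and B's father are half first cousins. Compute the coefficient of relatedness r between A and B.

0.046875

Independent pedigree routes through distinct common ancestors add.
A and B are related in two ways: second cousins through their mothers (r = 1/32) and half second cousins through their fathers (r = 1/64).
r = 1/32 + 1/64 = 3/64 = 0.046875.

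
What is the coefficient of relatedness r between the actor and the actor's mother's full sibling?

Each parent–offspring link contributes a factor of 1/2, and independent paths through distinct common ancestors add.
Full aunt/uncle↔niece/nephew: two paths of length 3 through the shared grandparent pair: r = 2·(1/2)^3 = 1/4.

0.25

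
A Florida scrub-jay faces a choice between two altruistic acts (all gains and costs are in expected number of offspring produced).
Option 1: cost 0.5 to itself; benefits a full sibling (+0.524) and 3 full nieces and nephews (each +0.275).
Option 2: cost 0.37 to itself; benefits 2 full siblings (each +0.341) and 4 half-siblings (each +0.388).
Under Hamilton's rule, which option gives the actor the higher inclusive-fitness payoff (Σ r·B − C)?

Option 2

Option 1: r to a full sibling = 0.5.
Option 1: r to a full niece or nephew = 0.25.
Option 1: Σ r·B − C = (1·0.5·0.524 + 3·0.25·0.275) − 0.5 = -0.03175.
Option 2: r to a full sibling = 0.5.
Option 2: r to a half-sibling = 0.25.
Option 2: Σ r·B − C = (2·0.5·0.341 + 4·0.25·0.388) − 0.37 = 0.359.
Option 2 has the higher net inclusive-fitness payoff.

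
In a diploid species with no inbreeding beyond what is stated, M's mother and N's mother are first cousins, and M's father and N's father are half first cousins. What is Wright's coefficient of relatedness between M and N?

Relatedness sums over independent paths through distinct common ancestors.
M and N are related in two ways: second cousins through their mothers (r = 1/32) and half second cousins through their fathers (r = 1/64).
r = 1/32 + 1/64 = 3/64 = 0.046875.

0.046875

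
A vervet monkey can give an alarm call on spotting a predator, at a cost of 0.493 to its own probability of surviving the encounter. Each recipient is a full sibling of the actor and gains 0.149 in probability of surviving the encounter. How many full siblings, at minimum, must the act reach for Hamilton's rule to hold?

r to a full sibling = 1/2 (full sibs share both parents — two paths of length 2: r = 2·(1/2)^2 = 1/2).
Hamilton's rule: n·r·B > C  ⇒  n > C/(r·B) = 0.493/(0.5·0.149) = 6.617.
The smallest integer exceeding 6.617 is 7.

7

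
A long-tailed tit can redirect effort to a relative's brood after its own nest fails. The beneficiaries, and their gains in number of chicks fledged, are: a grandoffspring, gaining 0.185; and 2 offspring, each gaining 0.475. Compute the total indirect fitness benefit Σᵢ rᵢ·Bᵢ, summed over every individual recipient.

0.52125

r to a grandoffspring = 1/4 (two parent–offspring links: r = (1/2)^2 = 1/4).
r to an offspring = 1/2 (one parent–offspring link: r = (1/2)^1 = 1/2).
Summing one r·B term per recipient: 1·0.25·0.185 + 2·0.5·0.475 = 0.52125.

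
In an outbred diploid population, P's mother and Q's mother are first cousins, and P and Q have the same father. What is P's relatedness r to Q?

With two independent routes of shared ancestry, r is the sum of the two contributions.
P and Q are related in two ways: second cousins through their mothers (r = 1/32) and half-sibs through their shared father (r = 1/4).
r = 1/32 + 1/4 = 9/32 = 0.28125.

0.28125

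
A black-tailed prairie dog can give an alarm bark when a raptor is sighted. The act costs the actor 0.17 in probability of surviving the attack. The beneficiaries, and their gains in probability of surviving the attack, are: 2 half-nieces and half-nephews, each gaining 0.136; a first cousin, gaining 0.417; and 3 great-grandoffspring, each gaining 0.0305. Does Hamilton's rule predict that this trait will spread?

Hamilton's rule: the trait is favored when the sum of r·B over every recipient exceeds the actor's cost C.
r to a half-niece or half-nephew = 1/8 (half-aunt/uncle↔niece/nephew: one path of length 3: r = (1/2)^3 = 1/8).
r to a first cousin = 1/8 (first cousins share one grandparent pair — two paths of length 4: r = 2·(1/2)^4 = 1/8).
r to a great-grandoffspring = 1/8 (three parent–offspring links: r = (1/2)^3 = 1/8).
Summing one r·B term per recipient: 2·0.125·0.136 + 1·0.125·0.417 + 3·0.125·0.0305 = 0.0975625.
0.0975625 < 0.17: the indirect benefit is less than the cost.

No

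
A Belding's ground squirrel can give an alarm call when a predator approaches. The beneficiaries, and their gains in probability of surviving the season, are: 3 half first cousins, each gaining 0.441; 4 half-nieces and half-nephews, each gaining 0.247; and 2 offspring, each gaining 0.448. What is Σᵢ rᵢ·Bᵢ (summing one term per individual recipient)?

0.6541875

r to a half first cousin = 0.0625 (half first cousins share one grandparent — one path of length 4: r = (1/2)^4 = 1/16).
r to a half-niece or half-nephew = 1/8 (half-aunt/uncle↔niece/nephew: one path of length 3: r = (1/2)^3 = 1/8).
r to an offspring = 0.5 (one parent–offspring link: r = (1/2)^1 = 1/2).
Summing one r·B term per recipient: 3·0.0625·0.441 + 4·0.125·0.247 + 2·0.5·0.448 = 0.6541875.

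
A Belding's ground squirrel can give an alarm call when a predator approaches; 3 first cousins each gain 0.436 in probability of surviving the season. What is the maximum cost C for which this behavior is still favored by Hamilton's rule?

r to a first cousin = 1/8 (first cousins share one grandparent pair — two paths of length 4: r = 2·(1/2)^4 = 1/8).
Hamilton's rule: n·r·B > C, so the trait is favored while C < n·r·B = 3·0.125·0.436 = 0.1635.

0.1635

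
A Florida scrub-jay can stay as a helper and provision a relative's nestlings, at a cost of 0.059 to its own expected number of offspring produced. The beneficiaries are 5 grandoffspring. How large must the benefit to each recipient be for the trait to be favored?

r to a grandoffspring = 0.25 (two parent–offspring links: r = (1/2)^2 = 1/4).
Hamilton's rule with n recipients of equal r: n·r·B > C, so B > C/(n·r) = 0.059/(5·0.25) = 0.0472.

0.0472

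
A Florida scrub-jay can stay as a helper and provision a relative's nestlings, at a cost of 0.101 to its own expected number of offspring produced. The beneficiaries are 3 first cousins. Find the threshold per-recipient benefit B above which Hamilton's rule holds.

0.2693

r to a first cousin = 0.125 (first cousins share one grandparent pair — two paths of length 4: r = 2·(1/2)^4 = 1/8).
Hamilton's rule with n recipients of equal r: n·r·B > C, so B > C/(n·r) = 0.101/(3·0.125) = 0.2693.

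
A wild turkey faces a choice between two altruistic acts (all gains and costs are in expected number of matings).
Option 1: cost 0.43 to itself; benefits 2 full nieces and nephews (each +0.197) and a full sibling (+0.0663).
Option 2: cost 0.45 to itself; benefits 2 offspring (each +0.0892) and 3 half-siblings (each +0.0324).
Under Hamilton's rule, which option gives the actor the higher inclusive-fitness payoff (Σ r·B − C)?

Option 1: r to a full niece or nephew = 0.25.
Option 1: r to a full sibling = 0.5.
Option 1: Σ r·B − C = (2·0.25·0.197 + 1·0.5·0.0663) − 0.43 = -0.29835.
Option 2: r to an offspring = 0.5.
Option 2: r to a half-sibling = 0.25.
Option 2: Σ r·B − C = (2·0.5·0.0892 + 3·0.25·0.0324) − 0.45 = -0.3365.
Option 1 has the higher net inclusive-fitness payoff.

Option 1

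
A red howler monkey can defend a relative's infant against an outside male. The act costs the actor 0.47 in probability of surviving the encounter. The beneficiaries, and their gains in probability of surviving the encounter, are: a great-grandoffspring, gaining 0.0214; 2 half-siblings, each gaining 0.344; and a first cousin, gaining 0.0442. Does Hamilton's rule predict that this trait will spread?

Hamilton's rule: the trait is favored when the sum of r·B over every recipient exceeds the actor's cost C.
r to a great-grandoffspring = 0.125 (three parent–offspring links: r = (1/2)^3 = 1/8).
r to a half-sibling = 0.25 (half-sibs share one parent — one path of length 2: r = (1/2)^2 = 1/4).
r to a first cousin = 0.125 (first cousins share one grandparent pair — two paths of length 4: r = 2·(1/2)^4 = 1/8).
Summing one r·B term per recipient: 1·0.125·0.0214 + 2·0.25·0.344 + 1·0.125·0.0442 = 0.1802.
0.1802 < 0.47: the indirect benefit is less than the cost.

No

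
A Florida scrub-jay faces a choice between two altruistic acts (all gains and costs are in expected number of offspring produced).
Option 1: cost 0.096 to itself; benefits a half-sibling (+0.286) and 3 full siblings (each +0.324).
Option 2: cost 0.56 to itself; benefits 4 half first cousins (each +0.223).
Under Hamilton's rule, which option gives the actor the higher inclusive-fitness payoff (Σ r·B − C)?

Option 1

Option 1: r to a half-sibling = 0.25.
Option 1: r to a full sibling = 0.5.
Option 1: Σ r·B − C = (1·0.25·0.286 + 3·0.5·0.324) − 0.096 = 0.4615.
Option 2: r to a half first cousin = 0.0625.
Option 2: Σ r·B − C = (4·0.0625·0.223) − 0.56 = -0.50425.
Option 1 has the higher net inclusive-fitness payoff.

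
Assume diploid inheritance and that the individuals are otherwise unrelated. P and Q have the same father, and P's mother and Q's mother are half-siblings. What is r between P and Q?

0.3125

With two independent routes of shared ancestry, r is the sum of the two contributions.
P and Q are related in two ways: half-sibs through their shared father (r = 1/4) and half first cousins through their mothers (r = 1/16).
r = 1/4 + 1/16 = 5/16 = 0.3125.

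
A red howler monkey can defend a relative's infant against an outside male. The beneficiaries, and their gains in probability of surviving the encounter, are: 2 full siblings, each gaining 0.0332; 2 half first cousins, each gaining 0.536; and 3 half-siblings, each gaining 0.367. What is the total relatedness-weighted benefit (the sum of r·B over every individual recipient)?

r to a full sibling = 1/2 (full sibs share both parents — two paths of length 2: r = 2·(1/2)^2 = 1/2).
r to a half first cousin = 1/16 (half first cousins share one grandparent — one path of length 4: r = (1/2)^4 = 1/16).
r to a half-sibling = 1/4 (half-sibs share one parent — one path of length 2: r = (1/2)^2 = 1/4).
Summing one r·B term per recipient: 2·0.5·0.0332 + 2·0.0625·0.536 + 3·0.25·0.367 = 0.37545.

0.37545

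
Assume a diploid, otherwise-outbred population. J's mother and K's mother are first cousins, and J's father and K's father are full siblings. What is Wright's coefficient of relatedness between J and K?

Relatedness sums over independent paths through distinct common ancestors.
J and K are related in two ways: second cousins through their mothers (r = 1/32) and first cousins through their fathers (r = 1/8).
r = 1/32 + 1/8 = 0.15625.

0.15625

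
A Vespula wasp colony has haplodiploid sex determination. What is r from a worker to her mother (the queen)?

0.5

One meiotic link between diploid queen and diploid daughter: r = 1/2.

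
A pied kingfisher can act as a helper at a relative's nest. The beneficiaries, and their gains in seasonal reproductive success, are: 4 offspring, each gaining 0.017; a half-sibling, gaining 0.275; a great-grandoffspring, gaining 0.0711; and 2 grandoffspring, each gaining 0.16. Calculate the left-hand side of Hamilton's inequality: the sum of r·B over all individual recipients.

0.1916375

r to an offspring = 0.5 (one parent–offspring link: r = (1/2)^1 = 1/2).
r to a half-sibling = 0.25 (half-sibs share one parent — one path of length 2: r = (1/2)^2 = 1/4).
r to a great-grandoffspring = 0.125 (three parent–offspring links: r = (1/2)^3 = 1/8).
r to a grandoffspring = 1/4 (two parent–offspring links: r = (1/2)^2 = 1/4).
Summing one r·B term per recipient: 4·0.5·0.017 + 1·0.25·0.275 + 1·0.125·0.0711 + 2·0.25·0.16 = 0.1916375.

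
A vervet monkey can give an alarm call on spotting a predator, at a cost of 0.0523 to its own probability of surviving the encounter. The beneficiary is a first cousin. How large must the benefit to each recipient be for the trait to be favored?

r to a first cousin = 1/8 (first cousins share one grandparent pair — two paths of length 4: r = 2·(1/2)^4 = 1/8).
Hamilton's rule with n recipients of equal r: n·r·B > C, so B > C/(n·r) = 0.0523/(1·0.125) = 0.4184.

0.4184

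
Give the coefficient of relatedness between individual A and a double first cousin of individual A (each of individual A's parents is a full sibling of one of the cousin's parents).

0.25

Each parent–offspring link contributes a factor of 1/2, and independent paths through distinct common ancestors add.
Double first cousins share both grandparent pairs — four paths of length 4: r = 4·(1/2)^4 = 1/4.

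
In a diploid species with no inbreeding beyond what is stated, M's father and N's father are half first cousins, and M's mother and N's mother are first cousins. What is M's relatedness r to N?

With two independent routes of shared ancestry, r is the sum of the two contributions.
M and N are related in two ways: half second cousins through their fathers (r = 1/64) and second cousins through their mothers (r = 1/32).
r = 1/64 + 1/32 = 3/64 = 0.046875.

0.046875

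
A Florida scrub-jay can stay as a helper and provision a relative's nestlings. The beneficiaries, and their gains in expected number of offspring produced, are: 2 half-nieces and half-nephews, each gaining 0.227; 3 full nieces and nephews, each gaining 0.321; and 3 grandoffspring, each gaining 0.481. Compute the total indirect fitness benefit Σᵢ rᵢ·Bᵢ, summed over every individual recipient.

r to a half-niece or half-nephew = 1/8 (half-aunt/uncle↔niece/nephew: one path of length 3: r = (1/2)^3 = 1/8).
r to a full niece or nephew = 1/4 (full aunt/uncle↔niece/nephew: two paths of length 3 through the shared grandparent pair: r = 2·(1/2)^3 = 1/4).
r to a grandoffspring = 1/4 (two parent–offspring links: r = (1/2)^2 = 1/4).
Summing one r·B term per recipient: 2·0.125·0.227 + 3·0.25·0.321 + 3·0.25·0.481 = 0.65825.

0.65825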